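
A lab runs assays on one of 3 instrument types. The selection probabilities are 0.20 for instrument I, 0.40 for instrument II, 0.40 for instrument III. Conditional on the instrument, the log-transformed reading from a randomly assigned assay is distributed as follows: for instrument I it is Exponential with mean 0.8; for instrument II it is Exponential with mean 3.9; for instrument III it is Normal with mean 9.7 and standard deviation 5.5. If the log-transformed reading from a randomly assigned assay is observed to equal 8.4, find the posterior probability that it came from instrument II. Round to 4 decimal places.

Likelihoods f(8.4 | ·): I: 3.44206e-05; II: 0.0297531; III: 0.0705368.
Posterior ∝ prior × likelihood. Numerator for II: 0.4·0.0297531 = 0.0119012.
Normalizing constant: 0.2·3.44206e-05 + 0.4·0.0297531 + 0.4·0.0705368 = 0.0401228.
P(II | observation) = 0.0119012 / 0.0401228 = 0.29662.

0.2966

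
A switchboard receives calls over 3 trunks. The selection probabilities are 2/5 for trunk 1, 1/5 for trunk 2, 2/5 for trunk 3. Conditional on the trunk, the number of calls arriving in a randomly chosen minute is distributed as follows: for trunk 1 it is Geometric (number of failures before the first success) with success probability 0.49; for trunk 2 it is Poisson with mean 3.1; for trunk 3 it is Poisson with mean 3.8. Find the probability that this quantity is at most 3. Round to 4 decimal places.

0.6873

Conditional on each trunk, P(X ≤ 3): 1: 0.932348; 2: 0.62484; 3: 0.473485.
By total probability, P(X ≤ 3) = 0.4·0.932348 + 0.2·0.62484 + 0.4·0.473485 = 0.687301.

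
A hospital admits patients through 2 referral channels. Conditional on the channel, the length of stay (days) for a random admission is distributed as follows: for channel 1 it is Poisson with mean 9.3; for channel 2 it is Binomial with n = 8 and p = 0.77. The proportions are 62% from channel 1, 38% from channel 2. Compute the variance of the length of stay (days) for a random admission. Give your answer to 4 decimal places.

8.6273

Per component, 1: μ=9.3, E[X²]=95.79; 2: μ=6.16, E[X²]=39.3624.
E[X] = 0.62·9.3 + 0.38·6.16 = 8.1068.
E[X²] = 0.62·95.79 + 0.38·39.3624 = 74.3475.
Var(X) = E[X²] − (E[X])² = 74.3475 − 65.7202 = 8.62731.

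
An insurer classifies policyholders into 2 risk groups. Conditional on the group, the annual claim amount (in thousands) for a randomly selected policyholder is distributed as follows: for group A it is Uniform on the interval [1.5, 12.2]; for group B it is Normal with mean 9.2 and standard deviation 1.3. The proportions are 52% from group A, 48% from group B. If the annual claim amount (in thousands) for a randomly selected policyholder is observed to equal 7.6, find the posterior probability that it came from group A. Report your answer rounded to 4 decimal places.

0.4130

Likelihoods f(7.6 | ·): A: 0.0934579; B: 0.143891.
Posterior ∝ prior × likelihood. Numerator for A: 0.52·0.0934579 = 0.0485981.
Normalizing constant: 0.52·0.0934579 + 0.48·0.143891 = 0.117666.
P(A | observation) = 0.0485981 / 0.117666 = 0.413018.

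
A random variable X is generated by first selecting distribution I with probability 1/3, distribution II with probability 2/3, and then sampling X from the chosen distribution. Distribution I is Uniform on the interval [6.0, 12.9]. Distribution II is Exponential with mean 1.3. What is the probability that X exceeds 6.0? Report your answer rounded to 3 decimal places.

Conditional on each component, P(X > 6.0): I: 1; II: 0.00989838.
By total probability, P(X > 6.0) = 0.333333·1 + 0.666667·0.00989838 = 0.339932.

0.340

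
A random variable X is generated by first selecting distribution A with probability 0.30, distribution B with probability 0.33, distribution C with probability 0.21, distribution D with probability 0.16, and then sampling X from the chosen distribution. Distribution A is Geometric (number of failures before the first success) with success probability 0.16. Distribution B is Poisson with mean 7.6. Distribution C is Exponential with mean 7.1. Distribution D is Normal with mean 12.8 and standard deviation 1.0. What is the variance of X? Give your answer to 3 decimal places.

Per component, A: μ=5.25, E[X²]=60.375; B: μ=7.6, E[X²]=65.36; C: μ=7.1, E[X²]=100.82; D: μ=12.8, E[X²]=164.84.
E[X] = 0.3·5.25 + 0.33·7.6 + 0.21·7.1 + 0.16·12.8 = 7.622.
E[X²] = 0.3·60.375 + 0.33·65.36 + 0.21·100.82 + 0.16·164.84 = 87.2279.
Var(X) = E[X²] − (E[X])² = 87.2279 − 58.0949 = 29.133.

29.133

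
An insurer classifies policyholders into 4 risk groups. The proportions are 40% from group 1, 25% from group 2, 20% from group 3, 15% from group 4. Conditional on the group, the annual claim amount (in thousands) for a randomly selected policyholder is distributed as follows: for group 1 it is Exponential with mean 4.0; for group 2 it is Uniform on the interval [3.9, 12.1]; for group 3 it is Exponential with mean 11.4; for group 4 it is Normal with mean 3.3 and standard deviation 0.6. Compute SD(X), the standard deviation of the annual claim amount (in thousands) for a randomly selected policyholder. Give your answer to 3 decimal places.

6.575

Per component, 1: μ=4, E[X²]=32; 2: μ=8, E[X²]=69.6033; 3: μ=11.4, E[X²]=259.92; 4: μ=3.3, E[X²]=11.25.
E[X] = 0.4·4 + 0.25·8 + 0.2·11.4 + 0.15·3.3 = 6.375.
E[X²] = 0.4·32 + 0.25·69.6033 + 0.2·259.92 + 0.15·11.25 = 83.8723.
Var(X) = E[X²] − (E[X])² = 83.8723 − 40.6406 = 43.2317.
SD(X) = √43.2317 = 6.57508.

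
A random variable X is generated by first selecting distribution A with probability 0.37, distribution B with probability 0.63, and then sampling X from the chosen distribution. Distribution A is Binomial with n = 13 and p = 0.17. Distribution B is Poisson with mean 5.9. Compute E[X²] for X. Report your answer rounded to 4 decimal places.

28.1331

For each component E[X²] = Var + (mean)², giving A: 6.7184; B: 40.71.
Overall E[X²] = 0.37·6.7184 + 0.63·40.71 = 28.1331.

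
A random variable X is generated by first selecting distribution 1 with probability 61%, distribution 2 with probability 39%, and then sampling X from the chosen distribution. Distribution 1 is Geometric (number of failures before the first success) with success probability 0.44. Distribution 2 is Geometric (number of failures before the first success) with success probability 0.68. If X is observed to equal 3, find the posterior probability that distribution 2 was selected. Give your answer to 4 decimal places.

0.1557

Likelihoods P(X=3 | ·): 1: 0.077271; 2: 0.0222822.
Posterior ∝ prior × likelihood. Numerator for 2: 0.39·0.0222822 = 0.00869007.
Normalizing constant: 0.61·0.077271 + 0.39·0.0222822 = 0.0558254.
P(2 | observation) = 0.00869007 / 0.0558254 = 0.155665.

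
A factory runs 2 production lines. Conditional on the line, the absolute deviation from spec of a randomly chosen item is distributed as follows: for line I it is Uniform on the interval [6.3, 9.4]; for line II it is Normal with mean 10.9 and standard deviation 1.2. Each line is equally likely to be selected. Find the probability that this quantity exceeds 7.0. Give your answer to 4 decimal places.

0.8868

Conditional on each line, P(X > 7.0): I: 0.774194; II: 0.999423.
By total probability, P(X > 7.0) = 0.5·0.774194 + 0.5·0.999423 = 0.886808.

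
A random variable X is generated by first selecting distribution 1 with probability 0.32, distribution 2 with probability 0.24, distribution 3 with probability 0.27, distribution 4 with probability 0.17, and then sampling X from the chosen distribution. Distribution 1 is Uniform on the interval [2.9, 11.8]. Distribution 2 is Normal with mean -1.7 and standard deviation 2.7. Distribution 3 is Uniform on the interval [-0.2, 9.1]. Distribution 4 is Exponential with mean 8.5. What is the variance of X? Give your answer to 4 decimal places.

32.6277

Per component, 1: μ=7.35, E[X²]=60.6233; 2: μ=-1.7, E[X²]=10.18; 3: μ=4.45, E[X²]=27.01; 4: μ=8.5, E[X²]=144.5.
E[X] = 0.32·7.35 + 0.24·-1.7 + 0.27·4.45 + 0.17·8.5 = 4.5905.
E[X²] = 0.32·60.6233 + 0.24·10.18 + 0.27·27.01 + 0.17·144.5 = 53.7004.
Var(X) = E[X²] − (E[X])² = 53.7004 − 21.0727 = 32.6277.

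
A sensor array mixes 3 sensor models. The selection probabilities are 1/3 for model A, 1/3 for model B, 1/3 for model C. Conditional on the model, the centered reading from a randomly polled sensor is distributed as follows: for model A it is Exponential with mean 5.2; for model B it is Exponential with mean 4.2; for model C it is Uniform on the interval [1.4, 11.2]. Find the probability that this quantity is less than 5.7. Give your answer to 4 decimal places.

0.6157

Conditional on each model, P(X < 5.7): A: 0.665846; B: 0.742605; C: 0.438776.
By total probability, P(X < 5.7) = 0.333333·0.665846 + 0.333333·0.742605 + 0.333333·0.438776 = 0.615742.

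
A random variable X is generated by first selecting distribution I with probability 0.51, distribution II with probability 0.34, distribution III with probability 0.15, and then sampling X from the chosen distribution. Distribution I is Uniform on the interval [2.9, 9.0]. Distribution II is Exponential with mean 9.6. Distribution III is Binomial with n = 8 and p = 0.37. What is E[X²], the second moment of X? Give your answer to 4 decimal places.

83.8995

For each component E[X²] = Var + (mean)², giving I: 38.5033; II: 184.32; III: 10.6264.
Overall E[X²] = 0.51·38.5033 + 0.34·184.32 + 0.15·10.6264 = 83.8995.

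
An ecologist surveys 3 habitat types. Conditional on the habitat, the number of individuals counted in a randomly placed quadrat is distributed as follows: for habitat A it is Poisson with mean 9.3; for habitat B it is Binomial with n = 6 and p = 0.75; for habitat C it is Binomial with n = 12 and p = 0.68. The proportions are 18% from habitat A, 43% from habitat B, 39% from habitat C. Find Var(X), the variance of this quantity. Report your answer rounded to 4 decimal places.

7.2971

Per component, A: μ=9.3, E[X²]=95.79; B: μ=4.5, E[X²]=21.375; C: μ=8.16, E[X²]=69.1968.
E[X] = 0.18·9.3 + 0.43·4.5 + 0.39·8.16 = 6.7914.
E[X²] = 0.18·95.79 + 0.43·21.375 + 0.39·69.1968 = 53.4202.
Var(X) = E[X²] − (E[X])² = 53.4202 − 46.1231 = 7.29709.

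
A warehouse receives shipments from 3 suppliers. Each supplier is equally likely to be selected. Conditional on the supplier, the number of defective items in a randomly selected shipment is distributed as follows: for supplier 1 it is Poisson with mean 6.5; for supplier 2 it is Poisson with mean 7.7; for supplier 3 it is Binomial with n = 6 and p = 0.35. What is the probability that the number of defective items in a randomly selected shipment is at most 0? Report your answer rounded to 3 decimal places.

0.026

Conditional on each supplier, P(X ≤ 0): 1: 0.00150344; 2: 0.000452827; 3: 0.0754189.
By total probability, P(X ≤ 0) = 0.333333·0.00150344 + 0.333333·0.000452827 + 0.333333·0.0754189 = 0.0257917.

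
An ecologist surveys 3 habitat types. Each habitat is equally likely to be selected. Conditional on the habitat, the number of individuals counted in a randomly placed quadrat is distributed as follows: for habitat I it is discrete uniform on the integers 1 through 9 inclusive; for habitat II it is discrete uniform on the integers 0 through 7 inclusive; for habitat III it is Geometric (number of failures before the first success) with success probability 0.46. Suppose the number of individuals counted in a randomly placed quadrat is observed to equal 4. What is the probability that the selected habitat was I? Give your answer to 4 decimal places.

0.4037

Likelihoods P(X=4 | ·): I: 0.111111; II: 0.125; III: 0.0391141.
Posterior ∝ prior × likelihood. Numerator for I: 0.333333·0.111111 = 0.037037.
Normalizing constant: 0.333333·0.111111 + 0.333333·0.125 + 0.333333·0.0391141 = 0.0917417.
P(I | observation) = 0.037037 / 0.0917417 = 0.40371.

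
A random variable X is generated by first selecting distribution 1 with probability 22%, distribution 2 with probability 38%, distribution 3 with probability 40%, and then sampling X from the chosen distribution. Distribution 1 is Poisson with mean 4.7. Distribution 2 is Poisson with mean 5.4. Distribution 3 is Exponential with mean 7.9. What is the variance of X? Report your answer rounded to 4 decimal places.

Per component, 1: μ=4.7, E[X²]=26.79; 2: μ=5.4, E[X²]=34.56; 3: μ=7.9, E[X²]=124.82.
E[X] = 0.22·4.7 + 0.38·5.4 + 0.4·7.9 = 6.246.
E[X²] = 0.22·26.79 + 0.38·34.56 + 0.4·124.82 = 68.9546.
Var(X) = E[X²] − (E[X])² = 68.9546 − 39.0125 = 29.9421.

29.9421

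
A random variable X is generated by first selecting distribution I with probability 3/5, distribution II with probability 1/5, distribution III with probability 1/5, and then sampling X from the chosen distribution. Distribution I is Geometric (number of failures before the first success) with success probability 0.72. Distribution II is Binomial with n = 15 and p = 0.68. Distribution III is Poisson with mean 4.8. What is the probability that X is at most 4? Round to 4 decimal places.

0.6945

Conditional on each component, P(X ≤ 4): I: 0.998279; II: 0.00123562; III: 0.476259.
By total probability, P(X ≤ 4) = 0.6·0.998279 + 0.2·0.00123562 + 0.2·0.476259 = 0.694466.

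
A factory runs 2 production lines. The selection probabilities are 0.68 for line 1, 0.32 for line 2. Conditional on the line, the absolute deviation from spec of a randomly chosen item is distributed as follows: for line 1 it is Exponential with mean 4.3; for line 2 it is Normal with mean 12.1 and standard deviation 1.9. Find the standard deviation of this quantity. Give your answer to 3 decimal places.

5.193

Per component, 1: μ=4.3, E[X²]=36.98; 2: μ=12.1, E[X²]=150.02.
E[X] = 0.68·4.3 + 0.32·12.1 = 6.796.
E[X²] = 0.68·36.98 + 0.32·150.02 = 73.1528.
Var(X) = E[X²] − (E[X])² = 73.1528 − 46.1856 = 26.9672.
SD(X) = √26.9672 = 5.19299.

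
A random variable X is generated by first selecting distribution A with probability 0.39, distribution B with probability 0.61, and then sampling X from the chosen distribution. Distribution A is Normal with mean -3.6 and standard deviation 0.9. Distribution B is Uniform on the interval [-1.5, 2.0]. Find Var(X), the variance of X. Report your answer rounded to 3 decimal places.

Per component, A: μ=-3.6, E[X²]=13.77; B: μ=0.25, E[X²]=1.08333.
E[X] = 0.39·-3.6 + 0.61·0.25 = -1.2515.
E[X²] = 0.39·13.77 + 0.61·1.08333 = 6.03113.
Var(X) = E[X²] − (E[X])² = 6.03113 − 1.56625 = 4.46488.

4.465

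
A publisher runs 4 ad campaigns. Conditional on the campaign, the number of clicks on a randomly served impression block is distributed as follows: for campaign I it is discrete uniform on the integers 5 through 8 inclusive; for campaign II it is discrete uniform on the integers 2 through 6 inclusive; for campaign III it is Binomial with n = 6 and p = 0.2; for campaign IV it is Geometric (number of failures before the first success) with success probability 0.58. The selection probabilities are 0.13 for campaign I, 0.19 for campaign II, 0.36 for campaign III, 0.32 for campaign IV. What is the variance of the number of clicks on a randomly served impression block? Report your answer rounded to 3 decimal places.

Per component, I: μ=6.5, E[X²]=43.5; II: μ=4, E[X²]=18; III: μ=1.2, E[X²]=2.4; IV: μ=0.724138, E[X²]=1.77289.
E[X] = 0.13·6.5 + 0.19·4 + 0.36·1.2 + 0.32·0.724138 = 2.26872.
E[X²] = 0.13·43.5 + 0.19·18 + 0.36·2.4 + 0.32·1.77289 = 10.5063.
Var(X) = E[X²] − (E[X])² = 10.5063 − 5.14711 = 5.35922.

5.359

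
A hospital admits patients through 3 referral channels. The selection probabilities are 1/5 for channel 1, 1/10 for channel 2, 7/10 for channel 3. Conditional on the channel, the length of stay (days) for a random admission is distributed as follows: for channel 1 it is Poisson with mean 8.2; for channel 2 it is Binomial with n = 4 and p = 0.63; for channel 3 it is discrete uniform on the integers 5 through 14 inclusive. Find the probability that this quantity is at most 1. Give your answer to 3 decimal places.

0.015

Conditional on each channel, P(X ≤ 1): 1: 0.00252681; 2: 0.146387; 3: 0.
By total probability, P(X ≤ 1) = 0.2·0.00252681 + 0.1·0.146387 + 0.7·0 = 0.0151441.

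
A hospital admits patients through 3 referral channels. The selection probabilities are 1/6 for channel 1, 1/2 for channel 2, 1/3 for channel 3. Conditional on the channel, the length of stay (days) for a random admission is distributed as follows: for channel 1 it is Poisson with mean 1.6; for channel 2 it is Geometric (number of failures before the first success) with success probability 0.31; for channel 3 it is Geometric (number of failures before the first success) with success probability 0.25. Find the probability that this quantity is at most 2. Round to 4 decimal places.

Conditional on each channel, P(X ≤ 2): 1: 0.783358; 2: 0.671491; 3: 0.578125.
By total probability, P(X ≤ 2) = 0.166667·0.783358 + 0.5·0.671491 + 0.333333·0.578125 = 0.659014.

0.6590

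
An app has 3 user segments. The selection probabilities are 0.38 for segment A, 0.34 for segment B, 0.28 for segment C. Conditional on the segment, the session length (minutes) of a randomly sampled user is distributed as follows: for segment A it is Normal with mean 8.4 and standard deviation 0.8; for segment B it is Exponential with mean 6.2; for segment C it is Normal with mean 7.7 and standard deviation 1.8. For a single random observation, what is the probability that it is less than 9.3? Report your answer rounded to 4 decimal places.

0.8223

Conditional on each segment, P(X < 9.3): A: 0.869705; B: 0.77687; C: 0.812969.
By total probability, P(X < 9.3) = 0.38·0.869705 + 0.34·0.77687 + 0.28·0.812969 = 0.822255.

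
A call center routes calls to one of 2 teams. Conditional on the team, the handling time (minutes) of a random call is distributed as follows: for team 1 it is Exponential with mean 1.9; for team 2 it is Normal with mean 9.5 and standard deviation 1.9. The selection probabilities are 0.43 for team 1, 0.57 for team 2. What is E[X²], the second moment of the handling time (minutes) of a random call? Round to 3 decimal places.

56.605

For each component E[X²] = Var + (mean)², giving 1: 7.22; 2: 93.86.
Overall E[X²] = 0.43·7.22 + 0.57·93.86 = 56.6048.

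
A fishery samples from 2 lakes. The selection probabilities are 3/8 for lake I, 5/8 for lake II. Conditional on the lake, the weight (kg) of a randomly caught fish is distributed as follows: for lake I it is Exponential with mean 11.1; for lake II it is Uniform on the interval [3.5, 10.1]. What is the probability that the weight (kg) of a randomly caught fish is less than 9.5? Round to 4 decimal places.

0.7838

Conditional on each lake, P(X < 9.5): I: 0.575081; II: 0.909091.
By total probability, P(X < 9.5) = 0.375·0.575081 + 0.625·0.909091 = 0.783837.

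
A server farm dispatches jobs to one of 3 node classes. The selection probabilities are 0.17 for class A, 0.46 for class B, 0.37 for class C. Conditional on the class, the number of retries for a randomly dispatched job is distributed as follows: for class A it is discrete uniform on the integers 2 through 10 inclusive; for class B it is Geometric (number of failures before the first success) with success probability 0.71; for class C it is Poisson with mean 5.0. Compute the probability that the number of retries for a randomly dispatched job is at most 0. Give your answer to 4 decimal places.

0.3291

Conditional on each class, P(X ≤ 0): A: 0; B: 0.71; C: 0.00673795.
By total probability, P(X ≤ 0) = 0.17·0 + 0.46·0.71 + 0.37·0.00673795 = 0.329093.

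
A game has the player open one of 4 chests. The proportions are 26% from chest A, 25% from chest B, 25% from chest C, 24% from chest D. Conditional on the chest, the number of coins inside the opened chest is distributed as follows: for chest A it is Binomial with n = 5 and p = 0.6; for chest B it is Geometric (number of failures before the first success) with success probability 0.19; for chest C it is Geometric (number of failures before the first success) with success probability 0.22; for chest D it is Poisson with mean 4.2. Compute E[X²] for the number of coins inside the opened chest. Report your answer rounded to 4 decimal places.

25.2181

For each component E[X²] = Var + (mean)², giving A: 10.2; B: 40.6122; C: 28.686; D: 21.84.
Overall E[X²] = 0.26·10.2 + 0.25·40.6122 + 0.25·28.686 + 0.24·21.84 = 25.2181.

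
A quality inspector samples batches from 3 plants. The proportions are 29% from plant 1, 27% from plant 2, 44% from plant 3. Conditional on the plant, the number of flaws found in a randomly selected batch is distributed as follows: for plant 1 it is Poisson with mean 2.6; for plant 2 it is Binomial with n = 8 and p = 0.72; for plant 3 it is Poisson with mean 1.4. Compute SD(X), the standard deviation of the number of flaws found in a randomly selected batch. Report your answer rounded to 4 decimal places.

2.2426

Per component, 1: μ=2.6, E[X²]=9.36; 2: μ=5.76, E[X²]=34.7904; 3: μ=1.4, E[X²]=3.36.
E[X] = 0.29·2.6 + 0.27·5.76 + 0.44·1.4 = 2.9252.
E[X²] = 0.29·9.36 + 0.27·34.7904 + 0.44·3.36 = 13.5862.
Var(X) = E[X²] − (E[X])² = 13.5862 − 8.5568 = 5.02941.
SD(X) = √5.02941 = 2.24264.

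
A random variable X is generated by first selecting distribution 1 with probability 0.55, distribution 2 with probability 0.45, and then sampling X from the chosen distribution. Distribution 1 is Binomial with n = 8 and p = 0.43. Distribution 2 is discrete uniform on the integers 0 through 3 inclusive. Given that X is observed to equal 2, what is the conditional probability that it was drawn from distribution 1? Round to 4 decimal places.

0.4647

Likelihoods P(X=2 | ·): 1: 0.17756; 2: 0.25.
Posterior ∝ prior × likelihood. Numerator for 1: 0.55·0.17756 = 0.0976578.
Normalizing constant: 0.55·0.17756 + 0.45·0.25 = 0.210158.
P(1 | observation) = 0.0976578 / 0.210158 = 0.464688.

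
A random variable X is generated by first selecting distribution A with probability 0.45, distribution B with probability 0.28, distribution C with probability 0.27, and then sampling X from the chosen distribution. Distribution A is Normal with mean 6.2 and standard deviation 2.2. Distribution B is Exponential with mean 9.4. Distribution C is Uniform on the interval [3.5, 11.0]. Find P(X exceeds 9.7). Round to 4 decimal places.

0.1717

Conditional on each component, P(X > 9.7): A: 0.055815; B: 0.356324; C: 0.173333.
By total probability, P(X > 9.7) = 0.45·0.055815 + 0.28·0.356324 + 0.27·0.173333 = 0.171687.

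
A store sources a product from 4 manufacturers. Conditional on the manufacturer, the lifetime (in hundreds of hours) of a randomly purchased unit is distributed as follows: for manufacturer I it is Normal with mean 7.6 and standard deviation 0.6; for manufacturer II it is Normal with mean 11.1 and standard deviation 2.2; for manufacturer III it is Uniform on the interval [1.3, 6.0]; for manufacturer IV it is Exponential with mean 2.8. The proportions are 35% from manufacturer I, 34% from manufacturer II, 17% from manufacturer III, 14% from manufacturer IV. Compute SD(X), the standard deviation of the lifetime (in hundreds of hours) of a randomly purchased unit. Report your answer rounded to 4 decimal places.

3.6334

Per component, I: μ=7.6, E[X²]=58.12; II: μ=11.1, E[X²]=128.05; III: μ=3.65, E[X²]=15.1633; IV: μ=2.8, E[X²]=15.68.
E[X] = 0.35·7.6 + 0.34·11.1 + 0.17·3.65 + 0.14·2.8 = 7.4465.
E[X²] = 0.35·58.12 + 0.34·128.05 + 0.17·15.1633 + 0.14·15.68 = 68.652.
Var(X) = E[X²] − (E[X])² = 68.652 − 55.4504 = 13.2016.
SD(X) = √13.2016 = 3.6334.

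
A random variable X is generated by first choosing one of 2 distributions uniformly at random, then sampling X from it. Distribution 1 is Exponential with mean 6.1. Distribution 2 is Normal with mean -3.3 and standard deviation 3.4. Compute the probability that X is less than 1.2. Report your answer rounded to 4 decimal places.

Conditional on each component, P(X < 1.2): 1: 0.17858; 2: 0.90717.
By total probability, P(X < 1.2) = 0.5·0.17858 + 0.5·0.90717 = 0.542875.

0.5429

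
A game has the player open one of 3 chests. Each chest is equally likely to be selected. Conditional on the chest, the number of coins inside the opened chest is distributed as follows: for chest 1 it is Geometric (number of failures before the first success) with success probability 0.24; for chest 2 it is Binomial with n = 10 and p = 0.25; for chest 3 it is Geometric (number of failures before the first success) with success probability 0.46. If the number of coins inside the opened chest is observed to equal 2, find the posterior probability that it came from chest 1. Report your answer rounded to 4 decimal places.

Likelihoods P(X=2 | ·): 1: 0.138624; 2: 0.281568; 3: 0.134136.
Posterior ∝ prior × likelihood. Numerator for 1: 0.333333·0.138624 = 0.046208.
Normalizing constant: 0.333333·0.138624 + 0.333333·0.281568 + 0.333333·0.134136 = 0.184776.
P(1 | observation) = 0.046208 / 0.184776 = 0.250076.

0.2501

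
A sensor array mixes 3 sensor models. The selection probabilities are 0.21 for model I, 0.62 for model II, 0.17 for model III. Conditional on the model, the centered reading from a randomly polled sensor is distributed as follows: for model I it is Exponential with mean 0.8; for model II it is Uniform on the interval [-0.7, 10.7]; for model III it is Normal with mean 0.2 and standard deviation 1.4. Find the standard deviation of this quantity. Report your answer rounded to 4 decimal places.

3.4526

Per component, I: μ=0.8, E[X²]=1.28; II: μ=5, E[X²]=35.83; III: μ=0.2, E[X²]=2.
E[X] = 0.21·0.8 + 0.62·5 + 0.17·0.2 = 3.302.
E[X²] = 0.21·1.28 + 0.62·35.83 + 0.17·2 = 22.8234.
Var(X) = E[X²] − (E[X])² = 22.8234 − 10.9032 = 11.9202.
SD(X) = √11.9202 = 3.45256.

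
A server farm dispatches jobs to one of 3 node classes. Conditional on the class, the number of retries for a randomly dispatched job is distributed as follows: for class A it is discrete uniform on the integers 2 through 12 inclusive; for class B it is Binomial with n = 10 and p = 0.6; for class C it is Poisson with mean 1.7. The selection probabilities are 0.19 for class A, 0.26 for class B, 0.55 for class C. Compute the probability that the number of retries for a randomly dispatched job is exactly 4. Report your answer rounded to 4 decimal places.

Conditional on each class, P(X = 4): A: 0.0909091; B: 0.111477; C: 0.0635746.
By total probability, P(X = 4) = 0.19·0.0909091 + 0.26·0.111477 + 0.55·0.0635746 = 0.0812227.

0.0812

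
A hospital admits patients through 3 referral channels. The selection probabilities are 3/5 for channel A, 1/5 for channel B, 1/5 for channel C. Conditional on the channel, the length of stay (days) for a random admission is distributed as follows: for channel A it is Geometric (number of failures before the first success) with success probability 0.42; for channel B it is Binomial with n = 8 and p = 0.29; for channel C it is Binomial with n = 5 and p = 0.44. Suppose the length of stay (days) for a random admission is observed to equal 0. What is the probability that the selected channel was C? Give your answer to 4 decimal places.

Likelihoods P(X=0 | ·): A: 0.42; B: 0.0645754; C: 0.0550732.
Posterior ∝ prior × likelihood. Numerator for C: 0.2·0.0550732 = 0.0110146.
Normalizing constant: 0.6·0.42 + 0.2·0.0645754 + 0.2·0.0550732 = 0.27593.
P(C | observation) = 0.0110146 / 0.27593 = 0.0399183.

0.0399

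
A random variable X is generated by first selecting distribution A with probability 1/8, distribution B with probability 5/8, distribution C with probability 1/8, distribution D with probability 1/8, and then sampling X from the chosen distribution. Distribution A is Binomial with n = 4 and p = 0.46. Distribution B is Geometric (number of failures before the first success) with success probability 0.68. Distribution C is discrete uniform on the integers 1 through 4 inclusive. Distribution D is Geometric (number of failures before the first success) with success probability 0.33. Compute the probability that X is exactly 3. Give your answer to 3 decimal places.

0.084

Conditional on each component, P(X = 3): A: 0.210246; B: 0.0222822; C: 0.25; D: 0.0992518.
By total probability, P(X = 3) = 0.125·0.210246 + 0.625·0.0222822 + 0.125·0.25 + 0.125·0.0992518 = 0.0838636.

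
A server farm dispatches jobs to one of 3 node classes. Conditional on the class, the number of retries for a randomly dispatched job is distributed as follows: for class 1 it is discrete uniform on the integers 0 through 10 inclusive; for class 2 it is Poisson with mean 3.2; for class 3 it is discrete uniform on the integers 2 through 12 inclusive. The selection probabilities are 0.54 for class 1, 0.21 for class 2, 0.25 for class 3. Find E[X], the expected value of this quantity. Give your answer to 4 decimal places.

Component means — 1: 5; 2: 3.2; 3: 7.
E[X] = 0.54·5 + 0.21·3.2 + 0.25·7 = 5.122.

5.1220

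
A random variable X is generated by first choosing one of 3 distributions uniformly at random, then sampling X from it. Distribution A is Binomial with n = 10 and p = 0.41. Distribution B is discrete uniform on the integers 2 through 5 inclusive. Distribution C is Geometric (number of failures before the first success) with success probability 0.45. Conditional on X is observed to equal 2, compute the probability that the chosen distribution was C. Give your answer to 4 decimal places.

Likelihoods P(X=2 | ·): A: 0.11107; B: 0.25; C: 0.136125.
Posterior ∝ prior × likelihood. Numerator for C: 0.333333·0.136125 = 0.045375.
Normalizing constant: 0.333333·0.11107 + 0.333333·0.25 + 0.333333·0.136125 = 0.165732.
P(C | observation) = 0.045375 / 0.165732 = 0.273786.

0.2738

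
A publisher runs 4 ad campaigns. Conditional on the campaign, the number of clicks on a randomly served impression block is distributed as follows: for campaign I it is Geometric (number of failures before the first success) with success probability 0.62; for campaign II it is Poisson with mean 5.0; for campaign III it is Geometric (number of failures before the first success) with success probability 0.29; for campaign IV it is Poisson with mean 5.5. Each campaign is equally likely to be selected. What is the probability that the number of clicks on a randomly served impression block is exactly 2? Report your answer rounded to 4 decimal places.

0.0954

Conditional on each campaign, P(X = 2): I: 0.089528; II: 0.0842243; III: 0.146189; IV: 0.0618124.
By total probability, P(X = 2) = 0.25·0.089528 + 0.25·0.0842243 + 0.25·0.146189 + 0.25·0.0618124 = 0.0954384.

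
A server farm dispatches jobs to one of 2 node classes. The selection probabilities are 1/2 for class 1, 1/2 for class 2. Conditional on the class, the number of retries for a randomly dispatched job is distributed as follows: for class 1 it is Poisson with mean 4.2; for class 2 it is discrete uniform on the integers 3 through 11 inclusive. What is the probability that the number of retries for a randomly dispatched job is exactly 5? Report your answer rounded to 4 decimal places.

0.1372

Conditional on each class, P(X = 5): 1: 0.163316; 2: 0.111111.
By total probability, P(X = 5) = 0.5·0.163316 + 0.5·0.111111 = 0.137213.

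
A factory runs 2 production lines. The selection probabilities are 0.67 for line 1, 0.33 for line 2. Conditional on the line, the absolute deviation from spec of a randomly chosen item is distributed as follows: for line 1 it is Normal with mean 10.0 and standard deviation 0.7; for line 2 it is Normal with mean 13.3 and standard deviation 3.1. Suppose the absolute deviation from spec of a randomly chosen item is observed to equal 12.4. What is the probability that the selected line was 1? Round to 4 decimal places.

0.0256

Likelihoods f(12.4 | ·): 1: 0.0015967; 2: 0.12338.
Posterior ∝ prior × likelihood. Numerator for 1: 0.67·0.0015967 = 0.00106979.
Normalizing constant: 0.67·0.0015967 + 0.33·0.12338 = 0.0417853.
P(1 | observation) = 0.00106979 / 0.0417853 = 0.0256021.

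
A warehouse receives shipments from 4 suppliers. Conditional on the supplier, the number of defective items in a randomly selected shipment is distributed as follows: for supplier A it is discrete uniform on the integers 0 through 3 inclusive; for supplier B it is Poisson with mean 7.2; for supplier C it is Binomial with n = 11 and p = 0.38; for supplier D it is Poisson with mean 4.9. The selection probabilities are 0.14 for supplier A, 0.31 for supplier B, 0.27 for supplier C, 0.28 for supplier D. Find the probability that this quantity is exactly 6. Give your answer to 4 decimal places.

0.1193

Conditional on each supplier, P(X = 6): A: 0; B: 0.144458; C: 0.127439; D: 0.143153.
By total probability, P(X = 6) = 0.14·0 + 0.31·0.144458 + 0.27·0.127439 + 0.28·0.143153 = 0.119273.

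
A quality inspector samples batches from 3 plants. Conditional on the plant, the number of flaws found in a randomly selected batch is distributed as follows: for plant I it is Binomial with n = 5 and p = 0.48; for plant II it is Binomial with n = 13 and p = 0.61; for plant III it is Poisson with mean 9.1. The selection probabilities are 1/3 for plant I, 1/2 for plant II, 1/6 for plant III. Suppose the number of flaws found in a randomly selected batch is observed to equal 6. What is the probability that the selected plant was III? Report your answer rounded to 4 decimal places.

0.1948

Likelihoods P(X=6 | ·): I: 0; II: 0.121325; III: 0.0880716.
Posterior ∝ prior × likelihood. Numerator for III: 0.166667·0.0880716 = 0.0146786.
Normalizing constant: 0.333333·0 + 0.5·0.121325 + 0.166667·0.0880716 = 0.0753409.
P(III | observation) = 0.0146786 / 0.0753409 = 0.194829.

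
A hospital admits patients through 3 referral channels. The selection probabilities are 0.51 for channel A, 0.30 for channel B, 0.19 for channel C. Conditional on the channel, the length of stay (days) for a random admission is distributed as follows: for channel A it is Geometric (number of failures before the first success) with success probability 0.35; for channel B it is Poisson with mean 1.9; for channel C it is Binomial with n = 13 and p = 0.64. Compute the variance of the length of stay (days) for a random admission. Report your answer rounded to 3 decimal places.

Per component, A: μ=1.85714, E[X²]=8.7551; B: μ=1.9, E[X²]=5.51; C: μ=8.32, E[X²]=72.2176.
E[X] = 0.51·1.85714 + 0.3·1.9 + 0.19·8.32 = 3.09794.
E[X²] = 0.51·8.7551 + 0.3·5.51 + 0.19·72.2176 = 19.8394.
Var(X) = E[X²] − (E[X])² = 19.8394 − 9.59725 = 10.2422.

10.242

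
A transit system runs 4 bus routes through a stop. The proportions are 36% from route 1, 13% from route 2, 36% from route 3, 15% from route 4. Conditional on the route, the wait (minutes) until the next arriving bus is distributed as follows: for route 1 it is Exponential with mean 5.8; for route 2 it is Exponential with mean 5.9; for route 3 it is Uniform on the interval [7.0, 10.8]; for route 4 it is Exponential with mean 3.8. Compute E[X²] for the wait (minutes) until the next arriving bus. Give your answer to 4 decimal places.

For each component E[X²] = Var + (mean)², giving 1: 67.28; 2: 69.62; 3: 80.4133; 4: 28.88.
Overall E[X²] = 0.36·67.28 + 0.13·69.62 + 0.36·80.4133 + 0.15·28.88 = 66.5522.

66.5522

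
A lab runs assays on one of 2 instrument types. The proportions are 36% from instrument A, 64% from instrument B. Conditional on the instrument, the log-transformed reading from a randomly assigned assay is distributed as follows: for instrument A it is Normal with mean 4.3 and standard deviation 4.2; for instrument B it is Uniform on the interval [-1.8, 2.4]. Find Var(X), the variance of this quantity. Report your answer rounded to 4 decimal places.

10.9776

Per component, A: μ=4.3, E[X²]=36.13; B: μ=0.3, E[X²]=1.56.
E[X] = 0.36·4.3 + 0.64·0.3 = 1.74.
E[X²] = 0.36·36.13 + 0.64·1.56 = 14.0052.
Var(X) = E[X²] − (E[X])² = 14.0052 − 3.0276 = 10.9776.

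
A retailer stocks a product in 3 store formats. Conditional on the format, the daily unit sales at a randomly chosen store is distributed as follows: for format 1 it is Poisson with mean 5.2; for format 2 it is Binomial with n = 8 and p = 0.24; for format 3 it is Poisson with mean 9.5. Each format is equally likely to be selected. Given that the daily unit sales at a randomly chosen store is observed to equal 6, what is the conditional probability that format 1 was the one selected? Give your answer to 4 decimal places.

0.6558

Likelihoods P(X=6 | ·): 1: 0.15148; 2: 0.00309067; 3: 0.0764208.
Posterior ∝ prior × likelihood. Numerator for 1: 0.333333·0.15148 = 0.0504934.
Normalizing constant: 0.333333·0.15148 + 0.333333·0.00309067 + 0.333333·0.0764208 = 0.0769973.
P(1 | observation) = 0.0504934 / 0.0769973 = 0.655782.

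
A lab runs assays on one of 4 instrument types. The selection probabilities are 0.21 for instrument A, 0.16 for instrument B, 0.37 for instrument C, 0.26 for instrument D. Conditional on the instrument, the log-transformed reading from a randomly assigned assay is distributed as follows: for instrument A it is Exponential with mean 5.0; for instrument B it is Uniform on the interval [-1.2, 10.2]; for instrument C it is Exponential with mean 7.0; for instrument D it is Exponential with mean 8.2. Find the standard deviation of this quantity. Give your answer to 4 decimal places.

Per component, A: μ=5, E[X²]=50; B: μ=4.5, E[X²]=31.08; C: μ=7, E[X²]=98; D: μ=8.2, E[X²]=134.48.
E[X] = 0.21·5 + 0.16·4.5 + 0.37·7 + 0.26·8.2 = 6.492.
E[X²] = 0.21·50 + 0.16·31.08 + 0.37·98 + 0.26·134.48 = 86.6976.
Var(X) = E[X²] − (E[X])² = 86.6976 − 42.1461 = 44.5515.
SD(X) = √44.5515 = 6.67469.

6.6747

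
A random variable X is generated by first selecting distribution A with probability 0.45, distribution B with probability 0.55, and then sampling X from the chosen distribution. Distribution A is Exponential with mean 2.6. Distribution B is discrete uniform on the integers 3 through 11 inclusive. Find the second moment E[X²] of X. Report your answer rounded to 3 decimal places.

For each component E[X²] = Var + (mean)², giving A: 13.52; B: 55.6667.
Overall E[X²] = 0.45·13.52 + 0.55·55.6667 = 36.7007.

36.701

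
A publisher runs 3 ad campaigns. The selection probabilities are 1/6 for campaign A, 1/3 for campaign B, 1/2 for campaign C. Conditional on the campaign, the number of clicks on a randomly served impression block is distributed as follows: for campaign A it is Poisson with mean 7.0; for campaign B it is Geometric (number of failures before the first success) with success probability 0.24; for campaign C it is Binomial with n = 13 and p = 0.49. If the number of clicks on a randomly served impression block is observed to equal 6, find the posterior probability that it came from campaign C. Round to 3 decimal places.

0.726

Likelihoods P(X=6 | ·): A: 0.149003; B: 0.046248; C: 0.21315.
Posterior ∝ prior × likelihood. Numerator for C: 0.5·0.21315 = 0.106575.
Normalizing constant: 0.166667·0.149003 + 0.333333·0.046248 + 0.5·0.21315 = 0.146825.
P(C | observation) = 0.106575 / 0.146825 = 0.725865.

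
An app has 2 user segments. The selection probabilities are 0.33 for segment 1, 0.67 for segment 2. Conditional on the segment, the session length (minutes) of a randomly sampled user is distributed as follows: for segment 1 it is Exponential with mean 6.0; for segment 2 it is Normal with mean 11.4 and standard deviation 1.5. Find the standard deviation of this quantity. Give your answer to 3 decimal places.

4.454

Per component, 1: μ=6, E[X²]=72; 2: μ=11.4, E[X²]=132.21.
E[X] = 0.33·6 + 0.67·11.4 = 9.618.
E[X²] = 0.33·72 + 0.67·132.21 = 112.341.
Var(X) = E[X²] − (E[X])² = 112.341 − 92.5059 = 19.8348.
SD(X) = √19.8348 = 4.45363.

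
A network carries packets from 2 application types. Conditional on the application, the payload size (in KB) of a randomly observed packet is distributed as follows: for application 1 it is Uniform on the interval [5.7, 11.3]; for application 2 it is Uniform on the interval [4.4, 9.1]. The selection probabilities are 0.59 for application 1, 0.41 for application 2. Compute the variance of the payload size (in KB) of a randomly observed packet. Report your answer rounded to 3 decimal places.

3.037

Per component, 1: μ=8.5, E[X²]=74.8633; 2: μ=6.75, E[X²]=47.4033.
E[X] = 0.59·8.5 + 0.41·6.75 = 7.7825.
E[X²] = 0.59·74.8633 + 0.41·47.4033 = 63.6047.
Var(X) = E[X²] − (E[X])² = 63.6047 − 60.5673 = 3.03743.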